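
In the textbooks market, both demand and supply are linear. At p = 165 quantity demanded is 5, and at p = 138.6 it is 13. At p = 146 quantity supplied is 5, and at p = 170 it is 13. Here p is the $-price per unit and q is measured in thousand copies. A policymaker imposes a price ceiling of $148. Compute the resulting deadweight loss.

Demand slope = (138.6 − 165)/(13 − 5) = −3.3, so p = 181.5 − 3.3q.
Supply slope = (170 − 146)/(13 − 5) = 3, so p = 131 + 3q.
Competitive equilibrium: 181.5 − 3.3q = 131 + 3q → q* = 8.0159, p* = 155.0476.
At the ceiling p = 148, quantity supplied = (148 − 131)/3 = 5.6667.
Willingness to pay at q' = 5.6667: 181.5 − 3.3·5.6667 = 162.7999.
Δq = 8.0159 − 5.6667 = 2.3492; wedge = 162.7999 − 148 = 14.7999.
Deadweight loss = ½ × 2.3492 × 14.7999 = $17.38 thousand.

$17.38 thousand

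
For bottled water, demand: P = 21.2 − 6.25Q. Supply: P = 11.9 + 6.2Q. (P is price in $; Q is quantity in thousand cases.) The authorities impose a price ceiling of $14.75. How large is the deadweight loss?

Competitive equilibrium: 21.2 − 6.25Q = 11.9 + 6.2Q → Q* = 0.747, P* = 16.5313.
At the ceiling P = 14.75, quantity supplied = (14.75 − 11.9)/6.2 = 0.4597.
Willingness to pay at Q' = 0.4597: 21.2 − 6.25·0.4597 = 18.3269.
ΔQ = 0.747 − 0.4597 = 0.2873; wedge = 18.3269 − 14.75 = 3.5769.
Deadweight loss = ½ × 0.2873 × 3.5769 = $0.51 thousand.

$0.51 thousand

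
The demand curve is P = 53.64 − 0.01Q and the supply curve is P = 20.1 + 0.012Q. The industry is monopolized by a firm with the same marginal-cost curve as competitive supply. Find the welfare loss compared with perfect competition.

2496.74

Competitive equilibrium: 53.64 − 0.01Q = 20.1 + 0.012Q → Q* = 1524.54545, P* = 38.39455.
Marginal revenue: MR = 53.64 − 0.02Q. Set MR = MC: 53.64 − 0.02Q = 20.1 + 0.012Q → Q_m = 1048.125.
Price P_m = 53.64 − 0.01·1048.125 = 43.15875; MC(Q_m) = 20.1 + 0.012·1048.125 = 32.6775.
Competitive Q* = 1524.54545, so ΔQ = 476.42045; wedge = 43.15875 − 32.6775 = 10.48125.
Deadweight loss = ½ × 476.42045 × 10.48125 = 2496.74.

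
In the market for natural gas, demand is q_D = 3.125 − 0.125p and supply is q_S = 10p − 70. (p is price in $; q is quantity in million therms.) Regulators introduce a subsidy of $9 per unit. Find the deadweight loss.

In inverse form: demand p = 25 − 8q, supply p = 7 + 0.1q.
Competitive equilibrium: 25 − 8q = 7 + 0.1q → q* = 2.2222, p* = 7.2222.
The subsidy lowers effective supply by 9: p = 0.1q − 2.
New quantity: 25 − 8q = 0.1q − 2 → q' = 3.3333.
Overproduction Δq = 3.3333 − 2.2222 = 1.1111; wedge = subsidy = 9.
DWL = ½ × 1.1111 × 9 = $5 million.

$5 million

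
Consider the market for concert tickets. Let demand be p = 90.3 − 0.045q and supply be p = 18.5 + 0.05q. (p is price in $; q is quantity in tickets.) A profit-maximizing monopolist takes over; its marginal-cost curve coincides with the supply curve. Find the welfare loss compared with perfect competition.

$2803.27

Competitive equilibrium: 90.3 − 0.045q = 18.5 + 0.05q → q* = 755.78947, p* = 56.28947.
Marginal revenue: MR = 90.3 − 0.09q. Set MR = MC: 90.3 − 0.09q = 18.5 + 0.05q → q_m = 512.85714.
Price p_m = 90.3 − 0.045·512.85714 = 67.22143; MC(q_m) = 18.5 + 0.05·512.85714 = 44.14286.
Competitive q* = 755.78947, so Δq = 242.93233; wedge = 67.22143 − 44.14286 = 23.07857.
Deadweight loss = ½ × 242.93233 × 23.07857 = $2803.27.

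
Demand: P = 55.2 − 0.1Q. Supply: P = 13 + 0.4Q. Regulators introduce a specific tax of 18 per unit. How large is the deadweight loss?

Competitive equilibrium: 55.2 − 0.1Q = 13 + 0.4Q → Q* = 84.4, P* = 46.76.
With the tax, the buyer price exceeds the seller price by 18: (55.2 − 0.1Q) − (13 + 0.4Q) = 18 → Q' = 48.4.
ΔQ = 84.4 − 48.4 = 36; the wedge equals the tax, 18.
Welfare loss = ½ × 36 × 18 = 324.

324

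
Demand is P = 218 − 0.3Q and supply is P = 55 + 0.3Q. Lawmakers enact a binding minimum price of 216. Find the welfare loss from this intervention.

21067.50

Competitive equilibrium: 218 − 0.3Q = 55 + 0.3Q → Q* = 271.6667, P* = 136.5.
At the floor P = 216, quantity demanded = (218 − 216)/0.3 = 6.6667.
Sellers' marginal cost at Q' = 6.6667: 55 + 0.3·6.6667 = 57.
ΔQ = 271.6667 − 6.6667 = 265; wedge = 216 − 57 = 159.
Deadweight loss = ½ × 265 × 159 = 21067.50.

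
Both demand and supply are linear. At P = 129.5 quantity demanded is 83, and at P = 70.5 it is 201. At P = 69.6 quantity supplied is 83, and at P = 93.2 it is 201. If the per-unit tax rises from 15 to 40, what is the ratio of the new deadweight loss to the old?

Demand slope = (70.5 − 129.5)/(201 − 83) = −0.5, so P = 171 − 0.5Q.
Supply slope = (93.2 − 69.6)/(201 − 83) = 0.2, so P = 53 + 0.2Q.
Competitive equilibrium: 171 − 0.5Q = 53 + 0.2Q → Q* = 168.5714, P* = 86.7143.
For a per-unit tax t: ΔQ = t/0.7, so DWL = ½·t·(t/0.7) = t²/1.4.
At t = 15: DWL = 160.714. At t = 40: DWL = 1142.857.
Ratio = (40/15)² = 7.111.

7.111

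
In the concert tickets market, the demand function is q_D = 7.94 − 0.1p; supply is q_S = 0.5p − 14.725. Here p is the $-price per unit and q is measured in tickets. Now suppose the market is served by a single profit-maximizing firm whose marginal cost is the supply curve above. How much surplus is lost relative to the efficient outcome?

$21.48

In inverse form: demand p = 79.4 − 10q, supply p = 29.45 + 2q.
Competitive equilibrium: 79.4 − 10q = 29.45 + 2q → q* = 4.1625, p* = 37.775.
Marginal revenue: MR = 79.4 − 20q. Set MR = MC: 79.4 − 20q = 29.45 + 2q → q_m = 2.2705.
Price p_m = 79.4 − 10·2.2705 = 56.695; MC(q_m) = 29.45 + 2·2.2705 = 33.991.
Competitive q* = 4.1625, so Δq = 1.892; wedge = 56.695 − 33.991 = 22.704.
DWL = ½ × 1.892 × 22.704 = $21.48.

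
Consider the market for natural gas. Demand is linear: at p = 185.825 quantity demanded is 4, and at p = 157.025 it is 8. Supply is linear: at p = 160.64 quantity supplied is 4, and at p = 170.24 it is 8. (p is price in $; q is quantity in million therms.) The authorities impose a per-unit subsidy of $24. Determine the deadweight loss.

$30 million

Demand slope = (157.025 − 185.825)/(8 − 4) = −7.2, so p = 214.625 − 7.2q.
Supply slope = (170.24 − 160.64)/(8 − 4) = 2.4, so p = 151.04 + 2.4q.
Competitive equilibrium: 214.625 − 7.2q = 151.04 + 2.4q → q* = 6.6234, p* = 166.9363.
The subsidy lowers effective supply by 24: p = 127.04 + 2.4q.
New quantity: 214.625 − 7.2q = 127.04 + 2.4q → q' = 9.1234.
Overproduction Δq = 9.1234 − 6.6234 = 2.5; wedge = subsidy = 24.
Deadweight loss = ½ × 2.5 × 24 = $30 million.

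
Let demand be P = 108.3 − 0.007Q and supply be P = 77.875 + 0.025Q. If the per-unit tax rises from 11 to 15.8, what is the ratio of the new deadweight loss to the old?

2.063

Competitive equilibrium: 108.3 − 0.007Q = 77.875 + 0.025Q → Q* = 950.7813, P* = 101.6445.
For a per-unit tax t: ΔQ = t/0.032, so DWL = ½·t·(t/0.032) = t²/0.064.
At t = 11: DWL = 1890.625. At t = 15.8: DWL = 3900.625.
Ratio = (15.8/11)² = 2.063.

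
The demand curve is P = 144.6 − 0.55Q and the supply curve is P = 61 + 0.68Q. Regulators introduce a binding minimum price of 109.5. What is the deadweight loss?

Competitive equilibrium: 144.6 − 0.55Q = 61 + 0.68Q → Q* = 67.9675, P* = 107.2179.
At the floor P = 109.5, quantity demanded = (144.6 − 109.5)/0.55 = 63.8182.
Sellers' marginal cost at Q' = 63.8182: 61 + 0.68·63.8182 = 104.3964.
ΔQ = 67.9675 − 63.8182 = 4.1493; wedge = 109.5 − 104.3964 = 5.1036.
The triangle = ½ × 4.1493 × 5.1036 = 10.59.

10.59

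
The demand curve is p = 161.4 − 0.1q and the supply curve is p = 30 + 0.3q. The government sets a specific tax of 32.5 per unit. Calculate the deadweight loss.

Competitive equilibrium: 161.4 − 0.1q = 30 + 0.3q → q* = 328.5, p* = 128.55.
With the tax, the buyer price exceeds the seller price by 32.5: (161.4 − 0.1q) − (30 + 0.3q) = 32.5 → q' = 247.25.
Δq = 328.5 − 247.25 = 81.25; the wedge equals the tax, 32.5.
Welfare loss = ½ × 81.25 × 32.5 = 1320.31.

1320.31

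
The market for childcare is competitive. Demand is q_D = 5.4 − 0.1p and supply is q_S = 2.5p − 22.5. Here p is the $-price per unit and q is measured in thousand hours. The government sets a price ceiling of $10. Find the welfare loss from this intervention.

$17.36 thousand

In inverse form: demand p = 54 − 10q, supply p = 9 + 0.4q.
Competitive equilibrium: 54 − 10q = 9 + 0.4q → q* = 4.3269, p* = 10.7308.
At the ceiling p = 10, quantity supplied = (10 − 9)/0.4 = 2.5.
Willingness to pay at q' = 2.5: 54 − 10·2.5 = 29.
Δq = 4.3269 − 2.5 = 1.8269; wedge = 29 − 10 = 19.
DWL = ½ × 1.8269 × 19 = $17.36 thousand.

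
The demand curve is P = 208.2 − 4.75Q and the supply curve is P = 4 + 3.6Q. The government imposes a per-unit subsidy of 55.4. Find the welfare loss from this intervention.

Competitive equilibrium: 208.2 − 4.75Q = 4 + 3.6Q → Q* = 24.4551, P* = 92.0383.
The subsidy lowers effective supply by 55.4: P = 3.6Q − 51.4.
New quantity: 208.2 − 4.75Q = 3.6Q − 51.4 → Q' = 31.0898.
Overproduction ΔQ = 31.0898 − 24.4551 = 6.6347; wedge = subsidy = 55.4.
Welfare loss = ½ × 6.6347 × 55.4 = 183.78.

183.78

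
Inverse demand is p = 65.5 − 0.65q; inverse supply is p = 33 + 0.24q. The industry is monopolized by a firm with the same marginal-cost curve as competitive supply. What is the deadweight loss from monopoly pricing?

105.71

Competitive equilibrium: 65.5 − 0.65q = 33 + 0.24q → q* = 36.5169, p* = 41.764.
Marginal revenue: MR = 65.5 − 1.3q. Set MR = MC: 65.5 − 1.3q = 33 + 0.24q → q_m = 21.1039.
Price p_m = 65.5 − 0.65·21.1039 = 51.7825; MC(q_m) = 33 + 0.24·21.1039 = 38.0649.
Competitive q* = 36.5169, so Δq = 15.413; wedge = 51.7825 − 38.0649 = 13.7176.
Welfare loss = ½ × 15.413 × 13.7176 = 105.71.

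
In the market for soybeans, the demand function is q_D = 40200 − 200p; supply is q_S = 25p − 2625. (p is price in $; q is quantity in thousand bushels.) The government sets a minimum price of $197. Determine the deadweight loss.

In inverse form: demand p = 201 − 0.005q, supply p = 105 + 0.04q.
Competitive equilibrium: 201 − 0.005q = 105 + 0.04q → q* = 2133.3333, p* = 190.3333.
At the floor p = 197, quantity demanded = (201 − 197)/0.005 = 800.
Sellers' marginal cost at q' = 800: 105 + 0.04·800 = 137.
Δq = 2133.3333 − 800 = 1333.3333; wedge = 197 − 137 = 60.
Deadweight loss = ½ × 1333.3333 × 60 = $40000 thousand.

$40000 thousand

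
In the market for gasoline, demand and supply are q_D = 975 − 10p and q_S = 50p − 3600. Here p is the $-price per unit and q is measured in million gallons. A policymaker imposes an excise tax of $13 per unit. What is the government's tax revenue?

$1354.17 million

In inverse form: demand p = 97.5 − 0.1q, supply p = 72 + 0.02q.
Competitive equilibrium: 97.5 − 0.1q = 72 + 0.02q → q* = 212.5, p* = 76.25.
With the tax, the buyer price exceeds the seller price by 13: (97.5 − 0.1q) − (72 + 0.02q) = 13 → q' = 104.1667.
Tax revenue = 13 × 104.1667 = $1354.17 million.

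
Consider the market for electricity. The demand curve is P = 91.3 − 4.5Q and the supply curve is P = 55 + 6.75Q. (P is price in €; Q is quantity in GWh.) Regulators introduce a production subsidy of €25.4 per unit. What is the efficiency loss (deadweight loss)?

€28.67

Competitive equilibrium: 91.3 − 4.5Q = 55 + 6.75Q → Q* = 3.2267, P* = 76.78.
The subsidy lowers effective supply by 25.4: P = 29.6 + 6.75Q.
New quantity: 91.3 − 4.5Q = 29.6 + 6.75Q → Q' = 5.4844.
Overproduction ΔQ = 5.4844 − 3.2267 = 2.2577; wedge = subsidy = 25.4.
Welfare loss = ½ × 2.2577 × 25.4 = €28.67.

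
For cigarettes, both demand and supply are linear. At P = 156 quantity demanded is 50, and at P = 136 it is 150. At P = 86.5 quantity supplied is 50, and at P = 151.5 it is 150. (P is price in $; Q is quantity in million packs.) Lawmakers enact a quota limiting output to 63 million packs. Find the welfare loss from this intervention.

$2009.65 million

Demand slope = (136 − 156)/(150 − 50) = −0.2, so P = 166 − 0.2Q.
Supply slope = (151.5 − 86.5)/(150 − 50) = 0.65, so P = 54 + 0.65Q.
Competitive equilibrium: 166 − 0.2Q = 54 + 0.65Q → Q* = 131.7647, P* = 139.6471.
At Q = 63: demand price = 166 − 0.2·63 = 153.4; supply price = 54 + 0.65·63 = 94.95.
ΔQ = 131.7647 − 63 = 68.7647; wedge = 153.4 − 94.95 = 58.45.
DWL = ½ × 68.7647 × 58.45 = $2009.65 million.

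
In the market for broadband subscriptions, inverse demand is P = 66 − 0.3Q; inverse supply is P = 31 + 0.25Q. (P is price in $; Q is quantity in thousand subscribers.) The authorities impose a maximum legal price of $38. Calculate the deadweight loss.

Competitive equilibrium: 66 − 0.3Q = 31 + 0.25Q → Q* = 63.6364, P* = 46.9091.
At the ceiling P = 38, quantity supplied = (38 − 31)/0.25 = 28.
Willingness to pay at Q' = 28: 66 − 0.3·28 = 57.6.
ΔQ = 63.6364 − 28 = 35.6364; wedge = 57.6 − 38 = 19.6.
Welfare loss = ½ × 35.6364 × 19.6 = $349.24 thousand.

$349.24 thousand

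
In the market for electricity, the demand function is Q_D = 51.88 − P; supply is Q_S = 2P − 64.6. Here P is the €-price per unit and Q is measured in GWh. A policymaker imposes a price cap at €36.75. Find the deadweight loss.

In inverse form: demand P = 51.88 − Q, supply P = 32.3 + 0.5Q.
Competitive equilibrium: 51.88 − Q = 32.3 + 0.5Q → Q* = 13.0533, P* = 38.8267.
At the ceiling P = 36.75, quantity supplied = (36.75 − 32.3)/0.5 = 8.9.
Willingness to pay at Q' = 8.9: 51.88 − 1·8.9 = 42.98.
ΔQ = 13.0533 − 8.9 = 4.1533; wedge = 42.98 − 36.75 = 6.23.
Welfare loss = ½ × 4.1533 × 6.23 = €12.94.

€12.94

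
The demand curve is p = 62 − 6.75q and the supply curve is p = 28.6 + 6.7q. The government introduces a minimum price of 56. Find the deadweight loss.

17.10

Competitive equilibrium: 62 − 6.75q = 28.6 + 6.7q → q* = 2.4833, p* = 45.2379.
At the floor p = 56, quantity demanded = (62 − 56)/6.75 = 0.8889.
Sellers' marginal cost at q' = 0.8889: 28.6 + 6.7·0.8889 = 34.5556.
Δq = 2.4833 − 0.8889 = 1.5944; wedge = 56 − 34.5556 = 21.4444.
The triangle = ½ × 1.5944 × 21.4444 = 17.10.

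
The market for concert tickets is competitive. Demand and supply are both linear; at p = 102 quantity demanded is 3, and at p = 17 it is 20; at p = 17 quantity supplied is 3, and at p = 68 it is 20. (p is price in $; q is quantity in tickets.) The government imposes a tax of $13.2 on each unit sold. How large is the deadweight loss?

Demand slope = (17 − 102)/(20 − 3) = −5, so p = 117 − 5q.
Supply slope = (68 − 17)/(20 − 3) = 3, so p = 8 + 3q.
Competitive equilibrium: 117 − 5q = 8 + 3q → q* = 13.625, p* = 48.875.
With the tax, the buyer price exceeds the seller price by 13.2: (117 − 5q) − (8 + 3q) = 13.2 → q' = 11.975.
Δq = 13.625 − 11.975 = 1.65; the wedge equals the tax, 13.2.
Deadweight loss = ½ × 1.65 × 13.2 = $10.89.

$10.89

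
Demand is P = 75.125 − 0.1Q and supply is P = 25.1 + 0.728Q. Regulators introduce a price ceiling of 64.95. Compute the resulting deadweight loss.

Competitive equilibrium: 75.125 − 0.1Q = 25.1 + 0.728Q → Q* = 60.4167, P* = 69.0833.
At the ceiling P = 64.95, quantity supplied = (64.95 − 25.1)/0.728 = 54.739.
Willingness to pay at Q' = 54.739: 75.125 − 0.1·54.739 = 69.6511.
ΔQ = 60.4167 − 54.739 = 5.6777; wedge = 69.6511 − 64.95 = 4.7011.
Welfare loss = ½ × 5.6777 × 4.7011 = 13.35.

13.35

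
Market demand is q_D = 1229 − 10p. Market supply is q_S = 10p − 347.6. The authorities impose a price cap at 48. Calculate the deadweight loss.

9504.889

In inverse form: demand p = 122.9 − 0.1q, supply p = 34.76 + 0.1q.
Competitive equilibrium: 122.9 − 0.1q = 34.76 + 0.1q → q* = 440.7, p* = 78.83.
At the ceiling p = 48, quantity supplied = (48 − 34.76)/0.1 = 132.4.
Willingness to pay at q' = 132.4: 122.9 − 0.1·132.4 = 109.66.
Δq = 440.7 − 132.4 = 308.3; wedge = 109.66 − 48 = 61.66.
Deadweight loss = ½ × 308.3 × 61.66 = 9504.889.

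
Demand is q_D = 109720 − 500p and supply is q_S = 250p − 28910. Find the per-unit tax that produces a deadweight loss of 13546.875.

In inverse form: demand p = 219.44 − 0.002q, supply p = 115.64 + 0.004q.
Competitive equilibrium: 219.44 − 0.002q = 115.64 + 0.004q → q* = 17300, p* = 184.84.
A tax t gives Δq = t/0.006 and wedge t, so DWL = t²/0.012.
t²/0.012 = 13546.875 → t² = 162.5625 → t = 12.75.

12.75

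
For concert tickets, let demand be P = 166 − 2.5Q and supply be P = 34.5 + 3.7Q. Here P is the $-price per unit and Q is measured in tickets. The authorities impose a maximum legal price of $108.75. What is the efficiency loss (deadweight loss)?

Competitive equilibrium: 166 − 2.5Q = 34.5 + 3.7Q → Q* = 21.2097, P* = 112.9758.
At the ceiling P = 108.75, quantity supplied = (108.75 − 34.5)/3.7 = 20.0676.
Willingness to pay at Q' = 20.0676: 166 − 2.5·20.0676 = 115.831.
ΔQ = 21.2097 − 20.0676 = 1.1421; wedge = 115.831 − 108.75 = 7.081.
Deadweight loss = ½ × 1.1421 × 7.081 = $4.04.

$4.04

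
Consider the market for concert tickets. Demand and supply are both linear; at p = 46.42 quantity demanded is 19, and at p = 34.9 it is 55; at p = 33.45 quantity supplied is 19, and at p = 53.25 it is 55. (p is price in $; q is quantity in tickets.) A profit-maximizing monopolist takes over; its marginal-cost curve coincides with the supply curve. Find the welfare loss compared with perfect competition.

$36.17

Demand slope = (34.9 − 46.42)/(55 − 19) = −0.32, so p = 52.5 − 0.32q.
Supply slope = (53.25 − 33.45)/(55 − 19) = 0.55, so p = 23 + 0.55q.
Competitive equilibrium: 52.5 − 0.32q = 23 + 0.55q → q* = 33.908, p* = 41.6494.
Marginal revenue: MR = 52.5 − 0.64q. Set MR = MC: 52.5 − 0.64q = 23 + 0.55q → q_m = 24.7899.
Price p_m = 52.5 − 0.32·24.7899 = 44.5672; MC(q_m) = 23 + 0.55·24.7899 = 36.6344.
Competitive q* = 33.908, so Δq = 9.1181; wedge = 44.5672 − 36.6344 = 7.9328.
DWL = ½ × 9.1181 × 7.9328 = $36.17.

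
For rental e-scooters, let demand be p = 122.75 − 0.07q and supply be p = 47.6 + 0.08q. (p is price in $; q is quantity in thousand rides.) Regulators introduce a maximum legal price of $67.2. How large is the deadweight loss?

Competitive equilibrium: 122.75 − 0.07q = 47.6 + 0.08q → q* = 501, p* = 87.68.
At the ceiling p = 67.2, quantity supplied = (67.2 − 47.6)/0.08 = 245.
Willingness to pay at q' = 245: 122.75 − 0.07·245 = 105.6.
Δq = 501 − 245 = 256; wedge = 105.6 − 67.2 = 38.4.
Welfare loss = ½ × 256 × 38.4 = $4915.20 thousand.

$4915.20 thousand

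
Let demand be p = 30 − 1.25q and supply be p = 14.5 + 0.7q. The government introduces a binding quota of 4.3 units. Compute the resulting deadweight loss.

12.98

Competitive equilibrium: 30 − 1.25q = 14.5 + 0.7q → q* = 7.9487, p* = 20.0641.
At q = 4.3: demand price = 30 − 1.25·4.3 = 24.625; supply price = 14.5 + 0.7·4.3 = 17.51.
Δq = 7.9487 − 4.3 = 3.6487; wedge = 24.625 − 17.51 = 7.115.
The triangle = ½ × 3.6487 × 7.115 = 12.98.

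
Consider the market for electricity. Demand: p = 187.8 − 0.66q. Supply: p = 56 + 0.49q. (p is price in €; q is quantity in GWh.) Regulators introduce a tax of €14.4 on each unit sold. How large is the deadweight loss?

Competitive equilibrium: 187.8 − 0.66q = 56 + 0.49q → q* = 114.6087, p* = 112.1583.
With the tax, the buyer price exceeds the seller price by 14.4: (187.8 − 0.66q) − (56 + 0.49q) = 14.4 → q' = 102.087.
Δq = 114.6087 − 102.087 = 12.5217; the wedge equals the tax, 14.4.
Welfare loss = ½ × 12.5217 × 14.4 = €90.16.

€90.16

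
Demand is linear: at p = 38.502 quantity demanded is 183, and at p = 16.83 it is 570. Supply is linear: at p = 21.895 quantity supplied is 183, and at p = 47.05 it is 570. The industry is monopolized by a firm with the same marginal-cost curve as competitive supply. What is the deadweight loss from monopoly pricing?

Demand slope = (16.83 − 38.502)/(570 − 183) = −0.056, so p = 48.75 − 0.056q.
Supply slope = (47.05 − 21.895)/(570 − 183) = 0.065, so p = 10 + 0.065q.
Competitive equilibrium: 48.75 − 0.056q = 10 + 0.065q → q* = 320.2479, p* = 30.8161.
Marginal revenue: MR = 48.75 − 0.112q. Set MR = MC: 48.75 − 0.112q = 10 + 0.065q → q_m = 218.9266.
Price p_m = 48.75 − 0.056·218.9266 = 36.4901; MC(q_m) = 10 + 0.065·218.9266 = 24.2302.
Competitive q* = 320.2479, so Δq = 101.3213; wedge = 36.4901 − 24.2302 = 12.2599.
The triangle = ½ × 101.3213 × 12.2599 = 621.09.

621.09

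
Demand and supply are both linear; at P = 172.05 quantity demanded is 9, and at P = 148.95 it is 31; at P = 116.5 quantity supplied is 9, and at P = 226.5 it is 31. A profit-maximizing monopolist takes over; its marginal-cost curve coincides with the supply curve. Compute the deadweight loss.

Demand slope = (148.95 − 172.05)/(31 − 9) = −1.05, so P = 181.5 − 1.05Q.
Supply slope = (226.5 − 116.5)/(31 − 9) = 5, so P = 71.5 + 5Q.
Competitive equilibrium: 181.5 − 1.05Q = 71.5 + 5Q → Q* = 18.1818, P* = 162.4091.
Marginal revenue: MR = 181.5 − 2.1Q. Set MR = MC: 181.5 − 2.1Q = 71.5 + 5Q → Q_m = 15.493.
Price P_m = 181.5 − 1.05·15.493 = 165.2324; MC(Q_m) = 71.5 + 5·15.493 = 148.965.
Competitive Q* = 18.1818, so ΔQ = 2.6888; wedge = 165.2324 − 148.965 = 16.2674.
The triangle = ½ × 2.6888 × 16.2674 = 21.87.

21.87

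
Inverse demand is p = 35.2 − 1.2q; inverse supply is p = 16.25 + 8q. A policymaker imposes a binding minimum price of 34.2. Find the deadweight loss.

Competitive equilibrium: 35.2 − 1.2q = 16.25 + 8q → q* = 2.0598, p* = 32.7283.
At the floor p = 34.2, quantity demanded = (35.2 − 34.2)/1.2 = 0.8333.
Sellers' marginal cost at q' = 0.8333: 16.25 + 8·0.8333 = 22.9164.
Δq = 2.0598 − 0.8333 = 1.2265; wedge = 34.2 − 22.9164 = 11.2836.
Welfare loss = ½ × 1.2265 × 11.2836 = 6.92.

6.92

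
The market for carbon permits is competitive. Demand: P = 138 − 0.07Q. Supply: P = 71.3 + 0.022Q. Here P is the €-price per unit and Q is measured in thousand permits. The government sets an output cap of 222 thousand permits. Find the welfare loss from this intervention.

Competitive equilibrium: 138 − 0.07Q = 71.3 + 0.022Q → Q* = 725, P* = 87.25.
At Q = 222: demand price = 138 − 0.07·222 = 122.46; supply price = 71.3 + 0.022·222 = 76.184.
ΔQ = 725 − 222 = 503; wedge = 122.46 − 76.184 = 46.276.
Deadweight loss = ½ × 503 × 46.276 = €11638.414 thousand.

€11638.414 thousand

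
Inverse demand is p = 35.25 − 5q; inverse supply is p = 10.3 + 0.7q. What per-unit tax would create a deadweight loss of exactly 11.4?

11.4

Competitive equilibrium: 35.25 − 5q = 10.3 + 0.7q → q* = 4.3772, p* = 13.364.
A tax t gives Δq = t/5.7 and wedge t, so DWL = t²/11.4.
t²/11.4 = 11.4 → t² = 129.96 → t = 11.4.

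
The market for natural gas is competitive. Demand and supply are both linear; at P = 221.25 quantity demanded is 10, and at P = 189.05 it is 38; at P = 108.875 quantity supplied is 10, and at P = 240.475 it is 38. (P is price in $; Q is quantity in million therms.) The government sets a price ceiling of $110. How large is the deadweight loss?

$1052.60 million

Demand slope = (189.05 − 221.25)/(38 − 10) = −1.15, so P = 232.75 − 1.15Q.
Supply slope = (240.475 − 108.875)/(38 − 10) = 4.7, so P = 61.875 + 4.7Q.
Competitive equilibrium: 232.75 − 1.15Q = 61.875 + 4.7Q → Q* = 29.2094, P* = 199.1592.
At the ceiling P = 110, quantity supplied = (110 − 61.875)/4.7 = 10.2394.
Willingness to pay at Q' = 10.2394: 232.75 − 1.15·10.2394 = 220.9747.
ΔQ = 29.2094 − 10.2394 = 18.97; wedge = 220.9747 − 110 = 110.9747.
DWL = ½ × 18.97 × 110.9747 = $1052.60 million.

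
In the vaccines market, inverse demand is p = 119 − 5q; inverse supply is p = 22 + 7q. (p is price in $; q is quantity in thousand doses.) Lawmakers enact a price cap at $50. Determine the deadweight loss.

Competitive equilibrium: 119 − 5q = 22 + 7q → q* = 8.0833, p* = 78.5833.
At the ceiling p = 50, quantity supplied = (50 − 22)/7 = 4.
Willingness to pay at q' = 4: 119 − 5·4 = 99.
Δq = 8.0833 − 4 = 4.0833; wedge = 99 − 50 = 49.
Welfare loss = ½ × 4.0833 × 49 = $100.04 thousand.

$100.04 thousand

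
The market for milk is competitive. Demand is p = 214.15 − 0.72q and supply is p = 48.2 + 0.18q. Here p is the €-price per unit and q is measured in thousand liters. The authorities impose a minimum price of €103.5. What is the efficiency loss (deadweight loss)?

Competitive equilibrium: 214.15 − 0.72q = 48.2 + 0.18q → q* = 184.3889, p* = 81.39.
At the floor p = 103.5, quantity demanded = (214.15 − 103.5)/0.72 = 153.6806.
Sellers' marginal cost at q' = 153.6806: 48.2 + 0.18·153.6806 = 75.8625.
Δq = 184.3889 − 153.6806 = 30.7083; wedge = 103.5 − 75.8625 = 27.6375.
The triangle = ½ × 30.7083 × 27.6375 = €424.35 thousand.

€424.35 thousand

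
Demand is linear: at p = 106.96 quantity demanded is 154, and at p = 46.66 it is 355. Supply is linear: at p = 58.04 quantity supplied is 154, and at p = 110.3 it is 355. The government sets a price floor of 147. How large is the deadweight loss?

13653.68

Demand slope = (46.66 − 106.96)/(355 − 154) = −0.3, so p = 153.16 − 0.3q.
Supply slope = (110.3 − 58.04)/(355 − 154) = 0.26, so p = 18 + 0.26q.
Competitive equilibrium: 153.16 − 0.3q = 18 + 0.26q → q* = 241.3571, p* = 80.7529.
At the floor p = 147, quantity demanded = (153.16 − 147)/0.3 = 20.5333.
Sellers' marginal cost at q' = 20.5333: 18 + 0.26·20.5333 = 23.3387.
Δq = 241.3571 − 20.5333 = 220.8238; wedge = 147 − 23.3387 = 123.6613.
Welfare loss = ½ × 220.8238 × 123.6613 = 13653.68.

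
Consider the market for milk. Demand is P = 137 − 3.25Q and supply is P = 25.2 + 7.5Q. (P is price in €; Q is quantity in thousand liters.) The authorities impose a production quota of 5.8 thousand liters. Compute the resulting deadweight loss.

€113.735 thousand

Competitive equilibrium: 137 − 3.25Q = 25.2 + 7.5Q → Q* = 10.4, P* = 103.2.
At Q = 5.8: demand price = 137 − 3.25·5.8 = 118.15; supply price = 25.2 + 7.5·5.8 = 68.7.
ΔQ = 10.4 − 5.8 = 4.6; wedge = 118.15 − 68.7 = 49.45.
The triangle = ½ × 4.6 × 49.45 = €113.735 thousand.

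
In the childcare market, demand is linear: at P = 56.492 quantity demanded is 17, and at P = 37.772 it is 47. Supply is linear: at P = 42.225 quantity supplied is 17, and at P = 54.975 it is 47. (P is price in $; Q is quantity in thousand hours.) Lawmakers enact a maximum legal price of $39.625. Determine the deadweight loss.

$203.93 thousand

Demand slope = (37.772 − 56.492)/(47 − 17) = −0.624, so P = 67.1 − 0.624Q.
Supply slope = (54.975 − 42.225)/(47 − 17) = 0.425, so P = 35 + 0.425Q.
Competitive equilibrium: 67.1 − 0.624Q = 35 + 0.425Q → Q* = 30.6006, P* = 48.0052.
At the ceiling P = 39.625, quantity supplied = (39.625 − 35)/0.425 = 10.8824.
Willingness to pay at Q' = 10.8824: 67.1 − 0.624·10.8824 = 60.3094.
ΔQ = 30.6006 − 10.8824 = 19.7182; wedge = 60.3094 − 39.625 = 20.6844.
Deadweight loss = ½ × 19.7182 × 20.6844 = $203.93 thousand.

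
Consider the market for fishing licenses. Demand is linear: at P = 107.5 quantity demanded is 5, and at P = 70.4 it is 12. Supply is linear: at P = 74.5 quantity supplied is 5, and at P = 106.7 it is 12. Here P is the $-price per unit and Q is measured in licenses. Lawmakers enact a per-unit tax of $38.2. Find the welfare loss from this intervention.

$73.70

Demand slope = (70.4 − 107.5)/(12 − 5) = −5.3, so P = 134 − 5.3Q.
Supply slope = (106.7 − 74.5)/(12 − 5) = 4.6, so P = 51.5 + 4.6Q.
Competitive equilibrium: 134 − 5.3Q = 51.5 + 4.6Q → Q* = 8.3333, P* = 89.8333.
With the tax, the buyer price exceeds the seller price by 38.2: (134 − 5.3Q) − (51.5 + 4.6Q) = 38.2 → Q' = 4.4747.
ΔQ = 8.3333 − 4.4747 = 3.8586; the wedge equals the tax, 38.2.
Deadweight loss = ½ × 3.8586 × 38.2 = $73.70.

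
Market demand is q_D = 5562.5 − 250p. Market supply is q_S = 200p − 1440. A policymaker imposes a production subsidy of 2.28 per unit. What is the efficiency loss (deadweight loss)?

In inverse form: demand p = 22.25 − 0.004q, supply p = 7.2 + 0.005q.
Competitive equilibrium: 22.25 − 0.004q = 7.2 + 0.005q → q* = 1672.2222, p* = 15.5611.
The subsidy lowers effective supply by 2.28: p = 4.92 + 0.005q.
New quantity: 22.25 − 0.004q = 4.92 + 0.005q → q' = 1925.5556.
Overproduction Δq = 1925.5556 − 1672.2222 = 253.3334; wedge = subsidy = 2.28.
Welfare loss = ½ × 253.3334 × 2.28 = 288.80.

288.80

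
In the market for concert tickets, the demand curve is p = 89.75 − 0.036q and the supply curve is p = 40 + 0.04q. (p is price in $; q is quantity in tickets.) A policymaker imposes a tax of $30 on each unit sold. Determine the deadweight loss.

$5921.05

Competitive equilibrium: 89.75 − 0.036q = 40 + 0.04q → q* = 654.6053, p* = 66.1842.
With the tax, the buyer price exceeds the seller price by 30: (89.75 − 0.036q) − (40 + 0.04q) = 30 → q' = 259.8684.
Δq = 654.6053 − 259.8684 = 394.7369; the wedge equals the tax, 30.
The triangle = ½ × 394.7369 × 30 = $5921.05.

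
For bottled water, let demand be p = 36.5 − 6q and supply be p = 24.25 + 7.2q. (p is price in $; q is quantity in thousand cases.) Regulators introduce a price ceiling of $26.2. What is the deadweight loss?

Competitive equilibrium: 36.5 − 6q = 24.25 + 7.2q → q* = 0.928, p* = 30.9318.
At the ceiling p = 26.2, quantity supplied = (26.2 − 24.25)/7.2 = 0.2708.
Willingness to pay at q' = 0.2708: 36.5 − 6·0.2708 = 34.8752.
Δq = 0.928 − 0.2708 = 0.6572; wedge = 34.8752 − 26.2 = 8.6752.
The triangle = ½ × 0.6572 × 8.6752 = $2.85 thousand.

$2.85 thousand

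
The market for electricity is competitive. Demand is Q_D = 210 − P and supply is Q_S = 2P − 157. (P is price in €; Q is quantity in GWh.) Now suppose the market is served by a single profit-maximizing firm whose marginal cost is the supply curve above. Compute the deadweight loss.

€922.25

In inverse form: demand P = 210 − Q, supply P = 78.5 + 0.5Q.
Competitive equilibrium: 210 − Q = 78.5 + 0.5Q → Q* = 87.6667, P* = 122.3333.
Marginal revenue: MR = 210 − 2Q. Set MR = MC: 210 − 2Q = 78.5 + 0.5Q → Q_m = 52.6.
Price P_m = 210 − 1·52.6 = 157.4; MC(Q_m) = 78.5 + 0.5·52.6 = 104.8.
Competitive Q* = 87.6667, so ΔQ = 35.0667; wedge = 157.4 − 104.8 = 52.6.
The triangle = ½ × 35.0667 × 52.6 = €922.25.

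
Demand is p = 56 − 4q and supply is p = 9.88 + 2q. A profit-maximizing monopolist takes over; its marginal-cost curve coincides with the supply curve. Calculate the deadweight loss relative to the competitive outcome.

28.36

Competitive equilibrium: 56 − 4q = 9.88 + 2q → q* = 7.6867, p* = 25.2533.
Marginal revenue: MR = 56 − 8q. Set MR = MC: 56 − 8q = 9.88 + 2q → q_m = 4.612.
Price p_m = 56 − 4·4.612 = 37.552; MC(q_m) = 9.88 + 2·4.612 = 19.104.
Competitive q* = 7.6867, so Δq = 3.0747; wedge = 37.552 − 19.104 = 18.448.
Deadweight loss = ½ × 3.0747 × 18.448 = 28.36.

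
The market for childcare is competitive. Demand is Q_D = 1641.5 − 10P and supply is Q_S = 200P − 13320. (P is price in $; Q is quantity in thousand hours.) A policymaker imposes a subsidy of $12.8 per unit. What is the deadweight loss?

In inverse form: demand P = 164.15 − 0.1Q, supply P = 66.6 + 0.005Q.
Competitive equilibrium: 164.15 − 0.1Q = 66.6 + 0.005Q → Q* = 929.0476, P* = 71.2452.
The subsidy lowers effective supply by 12.8: P = 53.8 + 0.005Q.
New quantity: 164.15 − 0.1Q = 53.8 + 0.005Q → Q' = 1050.9524.
Overproduction ΔQ = 1050.9524 − 929.0476 = 121.9048; wedge = subsidy = 12.8.
Deadweight loss = ½ × 121.9048 × 12.8 = $780.19 thousand.

$780.19 thousand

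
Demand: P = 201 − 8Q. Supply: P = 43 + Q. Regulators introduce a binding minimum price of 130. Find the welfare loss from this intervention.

Competitive equilibrium: 201 − 8Q = 43 + Q → Q* = 17.55556, P* = 60.55556.
At the floor P = 130, quantity demanded = (201 − 130)/8 = 8.875.
Sellers' marginal cost at Q' = 8.875: 43 + 1·8.875 = 51.875.
ΔQ = 17.55556 − 8.875 = 8.68056; wedge = 130 − 51.875 = 78.125.
Welfare loss = ½ × 8.68056 × 78.125 = 339.08.

339.08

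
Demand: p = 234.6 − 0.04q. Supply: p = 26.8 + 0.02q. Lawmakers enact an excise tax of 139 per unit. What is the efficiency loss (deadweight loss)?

161008.33

Competitive equilibrium: 234.6 − 0.04q = 26.8 + 0.02q → q* = 3463.3333, p* = 96.0667.
With the tax, the buyer price exceeds the seller price by 139: (234.6 − 0.04q) − (26.8 + 0.02q) = 139 → q' = 1146.6667.
Δq = 3463.3333 − 1146.6667 = 2316.6666; the wedge equals the tax, 139.
DWL = ½ × 2316.6666 × 139 = 161008.33.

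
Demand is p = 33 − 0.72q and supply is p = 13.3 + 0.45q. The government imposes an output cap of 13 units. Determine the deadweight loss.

Competitive equilibrium: 33 − 0.72q = 13.3 + 0.45q → q* = 16.8376, p* = 20.8769.
At q = 13: demand price = 33 − 0.72·13 = 23.64; supply price = 13.3 + 0.45·13 = 19.15.
Δq = 16.8376 − 13 = 3.8376; wedge = 23.64 − 19.15 = 4.49.
The triangle = ½ × 3.8376 × 4.49 = 8.62.

8.62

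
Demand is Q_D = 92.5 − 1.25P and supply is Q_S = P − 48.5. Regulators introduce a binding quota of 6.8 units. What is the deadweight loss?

In inverse form: demand P = 74 − 0.8Q, supply P = 48.5 + Q.
Competitive equilibrium: 74 − 0.8Q = 48.5 + Q → Q* = 14.1667, P* = 62.6667.
At Q = 6.8: demand price = 74 − 0.8·6.8 = 68.56; supply price = 48.5 + 1·6.8 = 55.3.
ΔQ = 14.1667 − 6.8 = 7.3667; wedge = 68.56 − 55.3 = 13.26.
Deadweight loss = ½ × 7.3667 × 13.26 = 48.841.

48.841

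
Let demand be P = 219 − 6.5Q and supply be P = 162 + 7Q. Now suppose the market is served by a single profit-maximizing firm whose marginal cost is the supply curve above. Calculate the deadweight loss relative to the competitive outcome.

Competitive equilibrium: 219 − 6.5Q = 162 + 7Q → Q* = 4.2222, P* = 191.5556.
Marginal revenue: MR = 219 − 13Q. Set MR = MC: 219 − 13Q = 162 + 7Q → Q_m = 2.85.
Price P_m = 219 − 6.5·2.85 = 200.475; MC(Q_m) = 162 + 7·2.85 = 181.95.
Competitive Q* = 4.2222, so ΔQ = 1.3722; wedge = 200.475 − 181.95 = 18.525.
The triangle = ½ × 1.3722 × 18.525 = 12.71.

12.71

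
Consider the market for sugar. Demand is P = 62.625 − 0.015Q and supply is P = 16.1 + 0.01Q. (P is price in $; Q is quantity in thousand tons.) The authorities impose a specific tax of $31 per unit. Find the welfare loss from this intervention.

$19220 thousand

Competitive equilibrium: 62.625 − 0.015Q = 16.1 + 0.01Q → Q* = 1861, P* = 34.71.
With the tax, the buyer price exceeds the seller price by 31: (62.625 − 0.015Q) − (16.1 + 0.01Q) = 31 → Q' = 621.
ΔQ = 1861 − 621 = 1240; the wedge equals the tax, 31.
DWL = ½ × 1240 × 31 = $19220 thousand.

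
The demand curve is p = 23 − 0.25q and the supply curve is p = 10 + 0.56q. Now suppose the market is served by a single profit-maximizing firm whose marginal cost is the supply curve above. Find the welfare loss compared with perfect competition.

Competitive equilibrium: 23 − 0.25q = 10 + 0.56q → q* = 16.0494, p* = 18.9877.
Marginal revenue: MR = 23 − 0.5q. Set MR = MC: 23 − 0.5q = 10 + 0.56q → q_m = 12.2642.
Price p_m = 23 − 0.25·12.2642 = 19.934; MC(q_m) = 10 + 0.56·12.2642 = 16.868.
Competitive q* = 16.0494, so Δq = 3.7852; wedge = 19.934 − 16.868 = 3.066.
DWL = ½ × 3.7852 × 3.066 = 5.80.

5.80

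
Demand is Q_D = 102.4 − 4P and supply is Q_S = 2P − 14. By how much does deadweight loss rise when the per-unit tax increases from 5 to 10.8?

61.09

In inverse form: demand P = 25.6 − 0.25Q, supply P = 7 + 0.5Q.
Competitive equilibrium: 25.6 − 0.25Q = 7 + 0.5Q → Q* = 24.8, P* = 19.4.
For a per-unit tax t: ΔQ = t/0.75, so DWL = ½·t·(t/0.75) = t²/1.5.
At t = 5: DWL = 16.667. At t = 10.8: DWL = 77.76.
Increase = 77.76 − 16.667 = 61.09.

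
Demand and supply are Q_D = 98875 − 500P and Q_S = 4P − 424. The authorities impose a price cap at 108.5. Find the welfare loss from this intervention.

15797.60

In inverse form: demand P = 197.75 − 0.002Q, supply P = 106 + 0.25Q.
Competitive equilibrium: 197.75 − 0.002Q = 106 + 0.25Q → Q* = 364.0873, P* = 197.0218.
At the ceiling P = 108.5, quantity supplied = (108.5 − 106)/0.25 = 10.
Willingness to pay at Q' = 10: 197.75 − 0.002·10 = 197.73.
ΔQ = 364.0873 − 10 = 354.0873; wedge = 197.73 − 108.5 = 89.23.
Welfare loss = ½ × 354.0873 × 89.23 = 15797.60.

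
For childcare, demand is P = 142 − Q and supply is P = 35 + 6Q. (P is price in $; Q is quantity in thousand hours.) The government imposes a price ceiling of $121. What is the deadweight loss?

$3.17 thousand

Competitive equilibrium: 142 − Q = 35 + 6Q → Q* = 15.2857, P* = 126.7143.
At the ceiling P = 121, quantity supplied = (121 − 35)/6 = 14.3333.
Willingness to pay at Q' = 14.3333: 142 − 1·14.3333 = 127.6667.
ΔQ = 15.2857 − 14.3333 = 0.9524; wedge = 127.6667 − 121 = 6.6667.
Deadweight loss = ½ × 0.9524 × 6.6667 = $3.17 thousand.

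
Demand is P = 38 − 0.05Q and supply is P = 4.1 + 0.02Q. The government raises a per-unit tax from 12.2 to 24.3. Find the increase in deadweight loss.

3154.64

Competitive equilibrium: 38 − 0.05Q = 4.1 + 0.02Q → Q* = 484.2857, P* = 13.7857.
For a per-unit tax t: ΔQ = t/0.07, so DWL = ½·t·(t/0.07) = t²/0.14.
At t = 12.2: DWL = 1063.143. At t = 24.3: DWL = 4217.786.
Increase = 4217.786 − 1063.143 = 3154.64.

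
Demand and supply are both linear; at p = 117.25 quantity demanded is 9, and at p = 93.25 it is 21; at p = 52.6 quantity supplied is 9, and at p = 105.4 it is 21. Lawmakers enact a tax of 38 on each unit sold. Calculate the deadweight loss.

Demand slope = (93.25 − 117.25)/(21 − 9) = −2, so p = 135.25 − 2q.
Supply slope = (105.4 − 52.6)/(21 − 9) = 4.4, so p = 13 + 4.4q.
Competitive equilibrium: 135.25 − 2q = 13 + 4.4q → q* = 19.1016, p* = 97.0469.
With the tax, the buyer price exceeds the seller price by 38: (135.25 − 2q) − (13 + 4.4q) = 38 → q' = 13.1641.
Δq = 19.1016 − 13.1641 = 5.9375; the wedge equals the tax, 38.
The triangle = ½ × 5.9375 × 38 = 112.81.

112.81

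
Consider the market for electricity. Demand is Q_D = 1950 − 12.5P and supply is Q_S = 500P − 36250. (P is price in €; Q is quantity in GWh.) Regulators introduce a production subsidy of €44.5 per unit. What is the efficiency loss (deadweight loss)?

€12074.70

In inverse form: demand P = 156 − 0.08Q, supply P = 72.5 + 0.002Q.
Competitive equilibrium: 156 − 0.08Q = 72.5 + 0.002Q → Q* = 1018.29268, P* = 74.53659.
The subsidy lowers effective supply by 44.5: P = 28 + 0.002Q.
New quantity: 156 − 0.08Q = 28 + 0.002Q → Q' = 1560.97561.
Overproduction ΔQ = 1560.97561 − 1018.29268 = 542.68293; wedge = subsidy = 44.5.
DWL = ½ × 542.68293 × 44.5 = €12074.70.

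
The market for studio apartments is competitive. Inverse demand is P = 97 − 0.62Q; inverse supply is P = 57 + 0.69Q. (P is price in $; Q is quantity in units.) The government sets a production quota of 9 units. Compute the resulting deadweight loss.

$303.74

Competitive equilibrium: 97 − 0.62Q = 57 + 0.69Q → Q* = 30.5344, P* = 78.0687.
At Q = 9: demand price = 97 − 0.62·9 = 91.42; supply price = 57 + 0.69·9 = 63.21.
ΔQ = 30.5344 − 9 = 21.5344; wedge = 91.42 − 63.21 = 28.21.
DWL = ½ × 21.5344 × 28.21 = $303.74.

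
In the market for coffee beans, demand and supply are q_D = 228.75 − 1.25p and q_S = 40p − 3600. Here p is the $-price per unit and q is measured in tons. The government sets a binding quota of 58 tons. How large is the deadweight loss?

In inverse form: demand p = 183 − 0.8q, supply p = 90 + 0.025q.
Competitive equilibrium: 183 − 0.8q = 90 + 0.025q → q* = 112.7273, p* = 92.8182.
At q = 58: demand price = 183 − 0.8·58 = 136.6; supply price = 90 + 0.025·58 = 91.45.
Δq = 112.7273 − 58 = 54.7273; wedge = 136.6 − 91.45 = 45.15.
Deadweight loss = ½ × 54.7273 × 45.15 = $1235.47.

$1235.47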